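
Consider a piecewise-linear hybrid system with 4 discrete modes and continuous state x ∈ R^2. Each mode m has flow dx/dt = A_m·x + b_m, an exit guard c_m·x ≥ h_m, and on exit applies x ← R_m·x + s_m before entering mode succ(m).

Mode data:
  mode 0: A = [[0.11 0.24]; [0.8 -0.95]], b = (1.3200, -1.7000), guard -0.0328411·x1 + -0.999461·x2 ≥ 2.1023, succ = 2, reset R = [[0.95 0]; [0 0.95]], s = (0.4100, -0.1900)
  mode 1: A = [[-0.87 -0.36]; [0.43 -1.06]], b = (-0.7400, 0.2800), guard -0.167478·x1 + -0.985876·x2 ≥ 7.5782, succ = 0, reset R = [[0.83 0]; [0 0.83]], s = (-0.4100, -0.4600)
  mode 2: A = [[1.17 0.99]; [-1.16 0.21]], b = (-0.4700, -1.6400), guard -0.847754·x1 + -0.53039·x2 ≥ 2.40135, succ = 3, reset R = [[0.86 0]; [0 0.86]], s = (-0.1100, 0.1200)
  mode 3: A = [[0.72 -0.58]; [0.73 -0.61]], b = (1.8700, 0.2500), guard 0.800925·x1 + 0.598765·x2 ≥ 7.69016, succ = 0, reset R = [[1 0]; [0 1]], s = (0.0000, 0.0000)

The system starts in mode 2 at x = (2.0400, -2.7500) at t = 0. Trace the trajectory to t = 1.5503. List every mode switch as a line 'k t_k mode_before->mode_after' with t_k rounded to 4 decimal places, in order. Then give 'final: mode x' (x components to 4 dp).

1 0.5859 2->3
final: 3 5.3761 -0.6645

Mode 2: guard c·x = 2.4013 hit at Δt = 0.5859 (t = 0.5859), x⁻ = (0.4101, -5.1830) → reset → x⁺ = (0.2427, -4.3374), jump to mode 3
Mode 3: flow for 0.9644 to horizon, guard not reached → x = (5.3761, -0.6645)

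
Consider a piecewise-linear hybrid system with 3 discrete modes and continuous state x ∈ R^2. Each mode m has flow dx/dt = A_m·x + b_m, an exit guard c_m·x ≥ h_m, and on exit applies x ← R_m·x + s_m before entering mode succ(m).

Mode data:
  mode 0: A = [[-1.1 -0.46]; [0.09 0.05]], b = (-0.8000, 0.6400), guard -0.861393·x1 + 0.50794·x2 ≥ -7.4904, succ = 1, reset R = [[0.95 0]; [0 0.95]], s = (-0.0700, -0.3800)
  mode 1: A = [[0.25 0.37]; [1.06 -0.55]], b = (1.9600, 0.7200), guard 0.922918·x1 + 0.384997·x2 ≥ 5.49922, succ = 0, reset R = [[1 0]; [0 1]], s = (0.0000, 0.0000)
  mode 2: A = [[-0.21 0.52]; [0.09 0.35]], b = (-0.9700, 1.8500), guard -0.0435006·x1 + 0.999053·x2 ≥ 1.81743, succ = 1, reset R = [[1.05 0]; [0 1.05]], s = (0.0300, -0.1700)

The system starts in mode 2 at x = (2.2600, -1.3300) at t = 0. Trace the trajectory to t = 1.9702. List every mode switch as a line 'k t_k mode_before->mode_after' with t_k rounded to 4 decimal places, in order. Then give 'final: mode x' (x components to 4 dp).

Mode 2: guard c·x = 1.8174 hit at Δt = 1.5894 (t = 1.5894), x⁻ = (0.4609, 1.8392) → reset → x⁺ = (0.5139, 1.7612), jump to mode 1
Mode 1: flow for 0.3808 to horizon, guard not reached → x = (1.6262, 2.0680)

1 1.5894 2->1
final: 1 1.6262 2.0680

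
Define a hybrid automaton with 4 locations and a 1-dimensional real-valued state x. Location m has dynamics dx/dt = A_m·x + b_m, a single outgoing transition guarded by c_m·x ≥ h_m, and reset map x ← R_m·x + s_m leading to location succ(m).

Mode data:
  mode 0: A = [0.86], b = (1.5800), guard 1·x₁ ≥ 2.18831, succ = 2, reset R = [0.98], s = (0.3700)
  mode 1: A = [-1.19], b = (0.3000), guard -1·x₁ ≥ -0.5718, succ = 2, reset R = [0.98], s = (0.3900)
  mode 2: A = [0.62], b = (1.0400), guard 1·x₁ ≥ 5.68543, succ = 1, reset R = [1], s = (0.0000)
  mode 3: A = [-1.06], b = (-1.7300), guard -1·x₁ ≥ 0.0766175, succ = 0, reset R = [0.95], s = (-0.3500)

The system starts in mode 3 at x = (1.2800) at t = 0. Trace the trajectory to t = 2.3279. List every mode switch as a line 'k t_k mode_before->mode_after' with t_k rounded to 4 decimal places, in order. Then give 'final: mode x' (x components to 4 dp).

Mode 3: guard c·x = 0.0766 hit at Δt = 0.5916 (t = 0.5916), x⁻ = (-0.0766) → reset → x⁺ = (-0.4228), jump to mode 0
Mode 0: guard c·x = 2.1883 hit at Δt = 1.2162 (t = 1.8078), x⁻ = (2.1883) → reset → x⁺ = (2.5145), jump to mode 2
Mode 2: flow for 0.5201 to horizon, guard not reached → x = (4.1097)

1 0.5916 3->0
2 1.8078 0->2
final: 2 4.1097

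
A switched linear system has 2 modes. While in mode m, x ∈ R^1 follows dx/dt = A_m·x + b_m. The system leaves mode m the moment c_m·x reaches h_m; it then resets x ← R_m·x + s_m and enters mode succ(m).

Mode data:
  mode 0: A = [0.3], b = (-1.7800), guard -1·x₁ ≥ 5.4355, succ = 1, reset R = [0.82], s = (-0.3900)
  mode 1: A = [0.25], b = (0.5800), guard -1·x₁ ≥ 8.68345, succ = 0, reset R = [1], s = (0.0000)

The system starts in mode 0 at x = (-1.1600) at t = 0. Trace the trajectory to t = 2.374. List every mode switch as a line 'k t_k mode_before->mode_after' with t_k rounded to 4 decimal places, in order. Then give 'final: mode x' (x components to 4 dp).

Mode 0: guard c·x = 5.4355 hit at Δt = 1.5724 (t = 1.5724), x⁻ = (-5.4355) → reset → x⁺ = (-4.8471), jump to mode 1
Mode 1: flow for 0.8016 to horizon, guard not reached → x = (-5.4079)

1 1.5724 0->1
final: 1 -5.4079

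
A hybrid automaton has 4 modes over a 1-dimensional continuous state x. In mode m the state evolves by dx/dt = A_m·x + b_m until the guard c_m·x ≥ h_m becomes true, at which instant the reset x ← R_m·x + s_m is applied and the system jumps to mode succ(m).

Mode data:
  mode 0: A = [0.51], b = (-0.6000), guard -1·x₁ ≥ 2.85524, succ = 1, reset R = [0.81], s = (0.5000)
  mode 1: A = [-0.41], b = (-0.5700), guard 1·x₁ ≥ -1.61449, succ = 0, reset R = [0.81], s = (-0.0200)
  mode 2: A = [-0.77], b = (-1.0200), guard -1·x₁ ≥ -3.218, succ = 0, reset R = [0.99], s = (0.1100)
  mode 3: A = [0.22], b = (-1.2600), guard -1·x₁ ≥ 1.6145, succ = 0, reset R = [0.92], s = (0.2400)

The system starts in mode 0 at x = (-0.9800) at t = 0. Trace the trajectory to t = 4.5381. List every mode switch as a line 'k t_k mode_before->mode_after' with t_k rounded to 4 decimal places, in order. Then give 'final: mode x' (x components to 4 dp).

1 1.2269 0->1
2 2.7719 1->0
3 3.7057 0->1
final: 1 -1.6906

Mode 0: guard c·x = 2.8552 hit at Δt = 1.2269 (t = 1.2269), x⁻ = (-2.8552) → reset → x⁺ = (-1.8127), jump to mode 1
Mode 1: guard c·x = -1.6145 hit at Δt = 1.5450 (t = 2.7719), x⁻ = (-1.6145) → reset → x⁺ = (-1.3277), jump to mode 0
Mode 0: guard c·x = 2.8552 hit at Δt = 0.9338 (t = 3.7057), x⁻ = (-2.8552) → reset → x⁺ = (-1.8127), jump to mode 1
Mode 1: flow for 0.8324 to horizon, guard not reached → x = (-1.6906)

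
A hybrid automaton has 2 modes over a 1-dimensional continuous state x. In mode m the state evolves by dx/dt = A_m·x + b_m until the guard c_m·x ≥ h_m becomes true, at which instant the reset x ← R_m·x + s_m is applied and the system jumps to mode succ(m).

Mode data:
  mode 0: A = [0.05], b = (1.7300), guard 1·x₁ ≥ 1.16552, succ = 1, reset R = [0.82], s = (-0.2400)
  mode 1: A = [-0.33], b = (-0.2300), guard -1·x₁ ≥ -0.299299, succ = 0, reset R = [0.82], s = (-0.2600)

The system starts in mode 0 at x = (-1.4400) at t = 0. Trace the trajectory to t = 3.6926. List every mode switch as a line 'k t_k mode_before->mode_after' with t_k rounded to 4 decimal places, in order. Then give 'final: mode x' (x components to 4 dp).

Mode 0: guard c·x = 1.1655 hit at Δt = 1.5128 (t = 1.5128), x⁻ = (1.1655) → reset → x⁺ = (0.7157), jump to mode 1
Mode 1: guard c·x = -0.2993 hit at Δt = 1.0583 (t = 2.5711), x⁻ = (0.2993) → reset → x⁺ = (-0.0146), jump to mode 0
Mode 0: guard c·x = 1.1655 hit at Δt = 0.6710 (t = 3.2421), x⁻ = (1.1655) → reset → x⁺ = (0.7157), jump to mode 1
Mode 1: flow for 0.4505 to horizon, guard not reached → x = (0.5206)

1 1.5128 0->1
2 2.5711 1->0
3 3.2421 0->1
final: 1 0.5206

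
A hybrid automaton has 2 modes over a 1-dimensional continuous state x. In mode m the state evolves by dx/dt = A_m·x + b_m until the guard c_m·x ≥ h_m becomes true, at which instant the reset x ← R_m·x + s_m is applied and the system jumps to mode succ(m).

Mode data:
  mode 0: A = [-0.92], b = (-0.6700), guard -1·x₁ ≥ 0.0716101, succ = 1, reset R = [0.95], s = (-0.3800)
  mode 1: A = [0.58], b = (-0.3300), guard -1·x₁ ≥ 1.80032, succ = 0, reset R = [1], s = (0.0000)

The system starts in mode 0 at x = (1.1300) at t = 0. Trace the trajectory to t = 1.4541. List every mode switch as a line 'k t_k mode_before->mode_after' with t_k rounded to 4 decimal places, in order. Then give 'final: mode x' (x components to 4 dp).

1 1.1307 0->1
final: 1 -0.6579

Mode 0: guard c·x = 0.0716 hit at Δt = 1.1307 (t = 1.1307), x⁻ = (-0.0716) → reset → x⁺ = (-0.4480), jump to mode 1
Mode 1: flow for 0.3234 to horizon, guard not reached → x = (-0.6579)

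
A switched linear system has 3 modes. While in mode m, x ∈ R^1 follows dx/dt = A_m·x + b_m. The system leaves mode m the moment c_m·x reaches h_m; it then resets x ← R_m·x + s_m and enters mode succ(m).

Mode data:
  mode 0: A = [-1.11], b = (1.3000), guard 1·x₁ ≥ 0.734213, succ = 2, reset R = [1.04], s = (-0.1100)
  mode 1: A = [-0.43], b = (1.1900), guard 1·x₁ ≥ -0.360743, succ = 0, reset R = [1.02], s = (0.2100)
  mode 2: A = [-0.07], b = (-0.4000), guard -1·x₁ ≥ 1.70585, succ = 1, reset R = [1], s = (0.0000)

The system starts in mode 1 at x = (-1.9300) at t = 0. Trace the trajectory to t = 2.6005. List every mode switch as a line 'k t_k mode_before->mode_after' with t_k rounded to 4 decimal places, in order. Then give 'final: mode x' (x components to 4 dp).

Mode 1: guard c·x = -0.3607 hit at Δt = 0.9455 (t = 0.9455), x⁻ = (-0.3607) → reset → x⁺ = (-0.1580), jump to mode 0
Mode 0: guard c·x = 0.7342 hit at Δt = 1.0022 (t = 1.9477), x⁻ = (0.7342) → reset → x⁺ = (0.6536), jump to mode 2
Mode 2: flow for 0.6528 to horizon, guard not reached → x = (0.3691)

1 0.9455 1->0
2 1.9477 0->2
final: 2 0.3691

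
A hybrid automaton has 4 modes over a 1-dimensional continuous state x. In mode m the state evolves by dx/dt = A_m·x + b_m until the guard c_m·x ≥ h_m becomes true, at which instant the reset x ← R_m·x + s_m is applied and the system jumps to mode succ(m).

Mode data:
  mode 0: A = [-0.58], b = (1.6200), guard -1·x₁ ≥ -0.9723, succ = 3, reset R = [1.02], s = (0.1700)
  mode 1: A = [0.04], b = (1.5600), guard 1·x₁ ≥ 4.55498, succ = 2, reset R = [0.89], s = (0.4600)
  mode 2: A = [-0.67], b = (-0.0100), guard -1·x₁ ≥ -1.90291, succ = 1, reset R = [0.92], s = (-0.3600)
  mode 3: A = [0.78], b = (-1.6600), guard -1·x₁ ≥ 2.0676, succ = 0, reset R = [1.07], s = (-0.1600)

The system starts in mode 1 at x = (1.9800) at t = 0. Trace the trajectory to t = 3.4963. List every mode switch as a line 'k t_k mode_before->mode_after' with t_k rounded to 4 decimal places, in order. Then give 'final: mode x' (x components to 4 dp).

1 1.5235 1->2
2 2.8060 2->1
final: 1 2.5215

Mode 1: guard c·x = 4.5550 hit at Δt = 1.5235 (t = 1.5235), x⁻ = (4.5550) → reset → x⁺ = (4.5139), jump to mode 2
Mode 2: guard c·x = -1.9029 hit at Δt = 1.2825 (t = 2.8060), x⁻ = (1.9029) → reset → x⁺ = (1.3907), jump to mode 1
Mode 1: flow for 0.6903 to horizon, guard not reached → x = (2.5215)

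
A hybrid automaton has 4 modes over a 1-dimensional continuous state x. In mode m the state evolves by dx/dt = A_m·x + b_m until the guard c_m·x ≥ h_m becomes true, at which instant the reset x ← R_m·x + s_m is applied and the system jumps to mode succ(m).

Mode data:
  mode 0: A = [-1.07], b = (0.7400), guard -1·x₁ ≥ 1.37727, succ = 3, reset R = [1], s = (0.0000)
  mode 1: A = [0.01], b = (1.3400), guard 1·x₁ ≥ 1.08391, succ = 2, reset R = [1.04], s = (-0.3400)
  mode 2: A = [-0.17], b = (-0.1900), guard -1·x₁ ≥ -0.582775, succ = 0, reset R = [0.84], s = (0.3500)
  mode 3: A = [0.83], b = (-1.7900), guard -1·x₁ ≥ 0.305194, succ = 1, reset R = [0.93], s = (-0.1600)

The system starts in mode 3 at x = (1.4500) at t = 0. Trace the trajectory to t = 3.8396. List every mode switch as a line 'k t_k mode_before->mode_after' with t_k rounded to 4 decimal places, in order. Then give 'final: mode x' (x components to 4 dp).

Mode 3: guard c·x = 0.3052 hit at Δt = 1.5038 (t = 1.5038), x⁻ = (-0.3052) → reset → x⁺ = (-0.4438), jump to mode 1
Mode 1: guard c·x = 1.0839 hit at Δt = 1.1374 (t = 2.6412), x⁻ = (1.0839) → reset → x⁺ = (0.7873), jump to mode 2
Mode 2: guard c·x = -0.5828 hit at Δt = 0.6680 (t = 3.3092), x⁻ = (0.5828) → reset → x⁺ = (0.8395), jump to mode 0
Mode 0: flow for 0.5304 to horizon, guard not reached → x = (0.7755)

1 1.5038 3->1
2 2.6412 1->2
3 3.3092 2->0
final: 0 0.7755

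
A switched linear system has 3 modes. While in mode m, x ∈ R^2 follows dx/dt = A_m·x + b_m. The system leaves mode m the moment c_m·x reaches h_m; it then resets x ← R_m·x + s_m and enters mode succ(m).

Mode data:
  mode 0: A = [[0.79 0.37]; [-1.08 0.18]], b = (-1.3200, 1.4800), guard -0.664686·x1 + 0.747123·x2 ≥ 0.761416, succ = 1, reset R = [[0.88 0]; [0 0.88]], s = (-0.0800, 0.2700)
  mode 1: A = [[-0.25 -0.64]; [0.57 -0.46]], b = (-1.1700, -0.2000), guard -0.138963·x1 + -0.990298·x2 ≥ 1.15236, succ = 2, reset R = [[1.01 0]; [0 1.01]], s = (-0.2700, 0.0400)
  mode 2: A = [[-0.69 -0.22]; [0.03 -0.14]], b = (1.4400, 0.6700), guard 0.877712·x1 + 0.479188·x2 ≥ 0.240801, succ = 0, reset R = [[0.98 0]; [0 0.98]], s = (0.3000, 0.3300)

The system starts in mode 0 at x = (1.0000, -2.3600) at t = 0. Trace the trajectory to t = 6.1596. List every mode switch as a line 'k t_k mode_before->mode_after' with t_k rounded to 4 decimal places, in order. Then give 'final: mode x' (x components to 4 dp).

Mode 0: guard c·x = 0.7614 hit at Δt = 1.2826 (t = 1.2826), x⁻ = (-1.7851, -0.5690) → reset → x⁺ = (-1.6509, -0.2307), jump to mode 1
Mode 1: guard c·x = 1.1524 hit at Δt = 0.6929 (t = 1.9755), x⁻ = (-1.8950, -0.8977) → reset → x⁺ = (-2.1840, -0.8667), jump to mode 2
Mode 2: guard c·x = 0.2408 hit at Δt = 1.1966 (t = 3.1721), x⁻ = (0.2847, -0.0190) → reset → x⁺ = (0.5790, 0.3114), jump to mode 0
Mode 0: guard c·x = 0.7614 hit at Δt = 0.6227 (t = 3.7948), x⁻ = (0.0729, 1.0840) → reset → x⁺ = (-0.0159, 1.2239), jump to mode 1
Mode 1: guard c·x = 1.1524 hit at Δt = 2.0408 (t = 5.8356), x⁻ = (-1.9735, -0.8867) → reset → x⁺ = (-2.2632, -0.8556), jump to mode 2
Mode 2: flow for 0.3240 to horizon, guard not reached → x = (-1.3448, -0.6223)

1 1.2826 0->1
2 1.9755 1->2
3 3.1721 2->0
4 3.7948 0->1
5 5.8356 1->2
final: 2 -1.3448 -0.6223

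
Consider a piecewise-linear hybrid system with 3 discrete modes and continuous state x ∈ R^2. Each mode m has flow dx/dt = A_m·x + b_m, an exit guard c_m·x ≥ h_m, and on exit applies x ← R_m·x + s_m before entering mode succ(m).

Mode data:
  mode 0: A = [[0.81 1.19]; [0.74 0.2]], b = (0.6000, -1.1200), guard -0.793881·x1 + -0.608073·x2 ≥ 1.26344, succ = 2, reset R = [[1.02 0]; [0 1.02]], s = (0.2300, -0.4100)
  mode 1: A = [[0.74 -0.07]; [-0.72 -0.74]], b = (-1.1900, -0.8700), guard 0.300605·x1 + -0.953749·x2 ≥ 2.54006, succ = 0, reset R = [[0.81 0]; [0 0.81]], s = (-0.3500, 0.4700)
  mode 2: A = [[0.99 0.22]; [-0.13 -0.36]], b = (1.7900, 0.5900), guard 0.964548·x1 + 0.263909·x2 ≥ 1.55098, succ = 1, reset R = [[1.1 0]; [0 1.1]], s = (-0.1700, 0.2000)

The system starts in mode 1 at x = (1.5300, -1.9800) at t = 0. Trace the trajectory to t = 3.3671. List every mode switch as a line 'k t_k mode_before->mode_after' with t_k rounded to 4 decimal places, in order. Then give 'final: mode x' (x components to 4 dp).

Mode 1: guard c·x = 2.5401 hit at Δt = 0.4181 (t = 0.4181), x⁻ = (1.5728, -2.1675) → reset → x⁺ = (0.9239, -1.2857), jump to mode 0
Mode 0: guard c·x = 1.2634 hit at Δt = 0.9364 (t = 1.3545), x⁻ = (0.0966, -2.2039) → reset → x⁺ = (0.3285, -2.6580), jump to mode 2
Mode 2: guard c·x = 1.5510 hit at Δt = 0.7356 (t = 2.0901), x⁻ = (2.0877, -1.7531) → reset → x⁺ = (2.1264, -1.7284), jump to mode 1
Mode 1: guard c·x = 2.5401 hit at Δt = 0.2113 (t = 2.3014), x⁻ = (2.2436, -1.9561) → reset → x⁺ = (1.4673, -1.1144), jump to mode 0
Mode 0: flow for 1.0657 to horizon, guard not reached → x = (2.1158, -1.1780)

1 0.4181 1->0
2 1.3545 0->2
3 2.0901 2->1
4 2.3014 1->0
final: 0 2.1158 -1.1780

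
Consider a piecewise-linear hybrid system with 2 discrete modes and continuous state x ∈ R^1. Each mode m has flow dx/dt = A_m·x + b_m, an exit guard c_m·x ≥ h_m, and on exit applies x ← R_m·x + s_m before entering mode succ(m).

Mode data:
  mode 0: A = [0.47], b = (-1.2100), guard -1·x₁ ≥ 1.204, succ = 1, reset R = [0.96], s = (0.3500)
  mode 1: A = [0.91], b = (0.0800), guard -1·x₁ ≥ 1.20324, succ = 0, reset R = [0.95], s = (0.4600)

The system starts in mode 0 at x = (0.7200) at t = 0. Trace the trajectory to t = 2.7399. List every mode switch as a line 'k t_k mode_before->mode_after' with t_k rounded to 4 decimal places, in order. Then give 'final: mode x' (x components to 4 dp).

Mode 0: guard c·x = 1.2040 hit at Δt = 1.5143 (t = 1.5143), x⁻ = (-1.2040) → reset → x⁺ = (-0.8058), jump to mode 1
Mode 1: guard c·x = 1.2032 hit at Δt = 0.4841 (t = 1.9984), x⁻ = (-1.2032) → reset → x⁺ = (-0.6831), jump to mode 0
Mode 0: guard c·x = 1.2040 hit at Δt = 0.3156 (t = 2.3140), x⁻ = (-1.2040) → reset → x⁺ = (-0.8058), jump to mode 1
Mode 1: flow for 0.4259 to horizon, guard not reached → x = (-1.1457)

1 1.5143 0->1
2 1.9984 1->0
3 2.3140 0->1
final: 1 -1.1457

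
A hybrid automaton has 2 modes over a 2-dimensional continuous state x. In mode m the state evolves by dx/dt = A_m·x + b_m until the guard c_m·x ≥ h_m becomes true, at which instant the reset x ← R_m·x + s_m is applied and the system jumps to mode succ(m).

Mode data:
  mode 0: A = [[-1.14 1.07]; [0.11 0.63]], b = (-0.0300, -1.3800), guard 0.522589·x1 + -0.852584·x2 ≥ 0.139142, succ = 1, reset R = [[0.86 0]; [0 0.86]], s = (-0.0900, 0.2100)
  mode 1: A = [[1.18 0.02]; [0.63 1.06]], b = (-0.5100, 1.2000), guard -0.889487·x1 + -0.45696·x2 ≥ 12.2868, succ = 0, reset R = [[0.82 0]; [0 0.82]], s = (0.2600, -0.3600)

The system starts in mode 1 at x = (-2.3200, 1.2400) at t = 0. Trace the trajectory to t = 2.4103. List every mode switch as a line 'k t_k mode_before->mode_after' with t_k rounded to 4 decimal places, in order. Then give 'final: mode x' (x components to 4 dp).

Mode 1: guard c·x = 12.2868 hit at Δt = 1.3644 (t = 1.3644), x⁻ = (-13.2522, -1.0924) → reset → x⁺ = (-10.6068, -1.2558), jump to mode 0
Mode 0: guard c·x = 0.1391 hit at Δt = 0.7010 (t = 2.0654), x⁻ = (-6.1852, -3.9544) → reset → x⁺ = (-5.4093, -3.1908), jump to mode 1
Mode 1: flow for 0.3449 to horizon, guard not reached → x = (-8.3800, -5.8578)

1 1.3644 1->0
2 2.0654 0->1
final: 1 -8.3800 -5.8578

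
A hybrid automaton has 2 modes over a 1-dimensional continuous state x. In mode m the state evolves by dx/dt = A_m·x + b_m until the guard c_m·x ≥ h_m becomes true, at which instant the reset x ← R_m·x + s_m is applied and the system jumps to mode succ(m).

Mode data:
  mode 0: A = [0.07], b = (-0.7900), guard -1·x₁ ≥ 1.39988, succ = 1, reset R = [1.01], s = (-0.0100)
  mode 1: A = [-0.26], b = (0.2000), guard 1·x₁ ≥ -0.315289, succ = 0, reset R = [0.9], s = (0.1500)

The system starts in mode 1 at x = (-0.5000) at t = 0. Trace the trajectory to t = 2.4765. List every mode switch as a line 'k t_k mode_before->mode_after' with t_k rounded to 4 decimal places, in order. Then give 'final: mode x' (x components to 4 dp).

Mode 1: guard c·x = -0.3153 hit at Δt = 0.6049 (t = 0.6049), x⁻ = (-0.3153) → reset → x⁺ = (-0.1338), jump to mode 0
Mode 0: guard c·x = 1.3999 hit at Δt = 1.5021 (t = 2.1070), x⁻ = (-1.3999) → reset → x⁺ = (-1.4239), jump to mode 1
Mode 1: flow for 0.3695 to horizon, guard not reached → x = (-1.2230)

1 0.6049 1->0
2 2.1070 0->1
final: 1 -1.2230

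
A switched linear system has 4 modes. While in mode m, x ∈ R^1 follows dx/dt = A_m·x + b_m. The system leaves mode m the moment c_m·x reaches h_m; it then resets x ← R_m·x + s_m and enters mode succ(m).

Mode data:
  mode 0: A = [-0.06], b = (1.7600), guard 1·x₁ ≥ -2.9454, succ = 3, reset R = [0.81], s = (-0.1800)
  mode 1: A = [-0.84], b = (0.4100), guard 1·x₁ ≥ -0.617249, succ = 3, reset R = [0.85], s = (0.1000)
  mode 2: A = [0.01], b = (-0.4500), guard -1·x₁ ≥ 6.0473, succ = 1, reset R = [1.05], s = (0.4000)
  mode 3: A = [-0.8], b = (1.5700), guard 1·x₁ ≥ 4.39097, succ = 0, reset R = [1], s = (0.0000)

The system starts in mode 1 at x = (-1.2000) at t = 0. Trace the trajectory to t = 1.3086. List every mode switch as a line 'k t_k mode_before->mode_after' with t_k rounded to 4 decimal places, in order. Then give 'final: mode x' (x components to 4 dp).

Mode 1: guard c·x = -0.6172 hit at Δt = 0.5041 (t = 0.5041), x⁻ = (-0.6172) → reset → x⁺ = (-0.4247), jump to mode 3
Mode 3: flow for 0.8045 to horizon, guard not reached → x = (0.7083)

1 0.5041 1->3
final: 3 0.7083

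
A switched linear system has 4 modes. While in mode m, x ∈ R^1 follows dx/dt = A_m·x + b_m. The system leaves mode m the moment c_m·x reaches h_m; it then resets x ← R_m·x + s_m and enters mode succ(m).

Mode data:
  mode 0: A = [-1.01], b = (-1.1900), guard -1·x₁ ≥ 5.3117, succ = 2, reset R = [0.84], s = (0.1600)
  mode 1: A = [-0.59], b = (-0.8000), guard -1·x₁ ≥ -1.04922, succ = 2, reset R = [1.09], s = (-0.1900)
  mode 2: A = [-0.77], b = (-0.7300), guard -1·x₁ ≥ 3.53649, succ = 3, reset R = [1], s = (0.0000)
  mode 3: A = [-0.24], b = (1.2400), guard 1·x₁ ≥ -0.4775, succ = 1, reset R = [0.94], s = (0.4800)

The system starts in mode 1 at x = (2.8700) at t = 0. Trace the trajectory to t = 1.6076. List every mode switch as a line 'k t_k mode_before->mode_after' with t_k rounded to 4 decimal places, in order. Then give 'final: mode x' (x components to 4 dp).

1 0.9553 1->2
final: 2 0.2028

Mode 1: guard c·x = -1.0492 hit at Δt = 0.9553 (t = 0.9553), x⁻ = (1.0492) → reset → x⁺ = (0.9536), jump to mode 2
Mode 2: flow for 0.6523 to horizon, guard not reached → x = (0.2028)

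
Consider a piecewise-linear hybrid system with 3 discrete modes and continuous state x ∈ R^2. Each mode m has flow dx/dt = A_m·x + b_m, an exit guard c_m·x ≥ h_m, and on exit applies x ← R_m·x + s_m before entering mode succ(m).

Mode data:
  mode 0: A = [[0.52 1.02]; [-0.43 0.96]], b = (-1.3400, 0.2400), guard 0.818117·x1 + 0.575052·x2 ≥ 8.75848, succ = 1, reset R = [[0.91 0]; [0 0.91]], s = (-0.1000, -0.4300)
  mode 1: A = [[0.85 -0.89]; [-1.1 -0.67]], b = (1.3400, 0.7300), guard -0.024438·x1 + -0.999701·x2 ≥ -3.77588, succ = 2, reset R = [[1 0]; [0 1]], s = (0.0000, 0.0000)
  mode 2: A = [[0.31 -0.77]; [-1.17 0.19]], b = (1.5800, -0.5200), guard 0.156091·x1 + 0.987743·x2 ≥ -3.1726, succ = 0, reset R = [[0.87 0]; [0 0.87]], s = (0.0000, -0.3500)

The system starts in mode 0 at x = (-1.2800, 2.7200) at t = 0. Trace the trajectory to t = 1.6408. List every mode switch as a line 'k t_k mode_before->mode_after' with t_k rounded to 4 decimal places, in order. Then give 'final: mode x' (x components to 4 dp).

Mode 0: guard c·x = 8.7585 hit at Δt = 1.2075 (t = 1.2075), x⁻ = (4.2791, 9.1430) → reset → x⁺ = (3.7940, 7.8901), jump to mode 1
Mode 1: flow for 0.4333 to horizon, guard not reached → x = (3.2367, 4.7622)

1 1.2075 0->1
final: 1 3.2367 4.7622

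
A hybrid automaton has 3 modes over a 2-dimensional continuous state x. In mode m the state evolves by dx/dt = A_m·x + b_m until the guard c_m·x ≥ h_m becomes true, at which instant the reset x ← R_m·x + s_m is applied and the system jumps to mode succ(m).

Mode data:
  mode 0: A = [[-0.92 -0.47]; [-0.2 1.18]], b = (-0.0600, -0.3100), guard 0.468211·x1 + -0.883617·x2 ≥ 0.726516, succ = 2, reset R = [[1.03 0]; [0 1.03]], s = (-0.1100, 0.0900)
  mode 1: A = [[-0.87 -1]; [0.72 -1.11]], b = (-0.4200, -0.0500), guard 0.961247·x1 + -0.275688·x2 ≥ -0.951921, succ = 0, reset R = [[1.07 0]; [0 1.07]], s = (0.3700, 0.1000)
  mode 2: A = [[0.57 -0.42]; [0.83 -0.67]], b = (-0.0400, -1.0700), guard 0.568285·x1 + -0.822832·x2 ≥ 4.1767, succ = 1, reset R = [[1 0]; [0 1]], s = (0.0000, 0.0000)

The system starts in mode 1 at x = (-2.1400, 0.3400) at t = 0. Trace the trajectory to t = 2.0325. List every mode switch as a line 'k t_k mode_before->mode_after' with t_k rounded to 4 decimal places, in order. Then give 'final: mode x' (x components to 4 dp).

Mode 1: guard c·x = -0.9519 hit at Δt = 0.8390 (t = 0.8390), x⁻ = (-1.1349, -0.5043) → reset → x⁺ = (-0.8444, -0.4396), jump to mode 0
Mode 0: guard c·x = 0.7265 hit at Δt = 0.5761 (t = 1.4151), x⁻ = (-0.3729, -1.0198) → reset → x⁺ = (-0.4941, -0.9604), jump to mode 2
Mode 2: flow for 0.6174 to horizon, guard not reached → x = (-0.3691, -1.3606)

1 0.8390 1->0
2 1.4151 0->2
final: 2 -0.3691 -1.3606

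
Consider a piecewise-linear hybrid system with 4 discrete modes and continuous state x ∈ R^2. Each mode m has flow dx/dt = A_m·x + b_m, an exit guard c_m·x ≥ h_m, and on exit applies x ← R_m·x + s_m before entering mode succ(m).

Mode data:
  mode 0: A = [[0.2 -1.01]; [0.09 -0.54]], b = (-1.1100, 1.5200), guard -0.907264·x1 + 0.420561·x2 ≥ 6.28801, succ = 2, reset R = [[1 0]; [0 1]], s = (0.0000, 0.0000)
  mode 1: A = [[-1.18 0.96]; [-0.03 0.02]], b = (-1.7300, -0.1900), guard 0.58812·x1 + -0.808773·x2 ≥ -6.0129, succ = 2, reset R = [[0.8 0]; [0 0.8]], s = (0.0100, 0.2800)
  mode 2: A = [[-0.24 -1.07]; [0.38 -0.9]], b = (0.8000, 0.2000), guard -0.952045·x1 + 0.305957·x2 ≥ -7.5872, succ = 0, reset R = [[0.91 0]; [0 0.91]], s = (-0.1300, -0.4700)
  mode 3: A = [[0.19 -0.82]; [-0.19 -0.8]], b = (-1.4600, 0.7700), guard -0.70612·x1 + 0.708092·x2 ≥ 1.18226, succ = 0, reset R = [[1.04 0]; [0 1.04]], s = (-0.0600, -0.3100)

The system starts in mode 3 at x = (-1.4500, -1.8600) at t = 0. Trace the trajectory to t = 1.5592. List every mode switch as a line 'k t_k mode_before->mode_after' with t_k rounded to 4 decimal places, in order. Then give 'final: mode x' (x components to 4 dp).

Mode 3: guard c·x = 1.1823 hit at Δt = 0.7308 (t = 0.7308), x⁻ = (-2.1040, -0.4285) → reset → x⁺ = (-2.2482, -0.7557), jump to mode 0
Mode 0: flow for 0.8284 to horizon, guard not reached → x = (-3.5052, 0.3621)

1 0.7308 3->0
final: 0 -3.5052 0.3621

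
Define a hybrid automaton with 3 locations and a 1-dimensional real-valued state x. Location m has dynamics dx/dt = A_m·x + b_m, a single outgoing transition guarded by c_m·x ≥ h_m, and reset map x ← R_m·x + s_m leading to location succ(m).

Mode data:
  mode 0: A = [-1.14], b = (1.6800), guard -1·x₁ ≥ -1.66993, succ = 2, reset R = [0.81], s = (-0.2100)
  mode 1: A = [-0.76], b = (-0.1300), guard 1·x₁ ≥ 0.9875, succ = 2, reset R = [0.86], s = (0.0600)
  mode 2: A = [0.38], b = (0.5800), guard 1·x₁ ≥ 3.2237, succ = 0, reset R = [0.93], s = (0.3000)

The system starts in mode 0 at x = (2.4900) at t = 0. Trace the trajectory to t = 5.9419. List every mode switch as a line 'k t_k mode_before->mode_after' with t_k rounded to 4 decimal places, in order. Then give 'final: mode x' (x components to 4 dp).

1 1.4426 0->2
2 2.9596 2->0
3 4.9154 0->2
final: 2 2.4160

Mode 0: guard c·x = -1.6699 hit at Δt = 1.4426 (t = 1.4426), x⁻ = (1.6699) → reset → x⁺ = (1.1426), jump to mode 2
Mode 2: guard c·x = 3.2237 hit at Δt = 1.5170 (t = 2.9596), x⁻ = (3.2237) → reset → x⁺ = (3.2980), jump to mode 0
Mode 0: guard c·x = -1.6699 hit at Δt = 1.9558 (t = 4.9154), x⁻ = (1.6699) → reset → x⁺ = (1.1426), jump to mode 2
Mode 2: flow for 1.0265 to horizon, guard not reached → x = (2.4160)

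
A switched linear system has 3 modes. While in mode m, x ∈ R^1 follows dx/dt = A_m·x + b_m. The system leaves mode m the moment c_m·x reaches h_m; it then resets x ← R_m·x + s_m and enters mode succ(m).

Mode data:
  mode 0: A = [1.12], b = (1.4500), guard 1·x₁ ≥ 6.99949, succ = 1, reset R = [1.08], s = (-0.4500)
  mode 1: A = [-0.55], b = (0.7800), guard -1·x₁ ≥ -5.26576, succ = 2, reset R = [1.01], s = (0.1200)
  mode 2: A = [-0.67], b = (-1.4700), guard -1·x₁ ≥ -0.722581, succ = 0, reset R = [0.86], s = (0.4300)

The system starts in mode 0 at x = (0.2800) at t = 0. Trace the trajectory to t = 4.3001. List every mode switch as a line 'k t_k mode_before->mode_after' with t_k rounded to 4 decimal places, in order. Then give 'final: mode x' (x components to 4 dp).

Mode 0: guard c·x = 6.9995 hit at Δt = 1.4835 (t = 1.4835), x⁻ = (6.9995) → reset → x⁺ = (7.1094), jump to mode 1
Mode 1: guard c·x = -5.2658 hit at Δt = 0.7118 (t = 2.1953), x⁻ = (5.2658) → reset → x⁺ = (5.4384), jump to mode 2
Mode 2: guard c·x = -0.7226 hit at Δt = 1.4358 (t = 3.6311), x⁻ = (0.7226) → reset → x⁺ = (1.0514), jump to mode 0
Mode 0: flow for 0.6690 to horizon, guard not reached → x = (3.6684)

1 1.4835 0->1
2 2.1953 1->2
3 3.6311 2->0
final: 0 3.6684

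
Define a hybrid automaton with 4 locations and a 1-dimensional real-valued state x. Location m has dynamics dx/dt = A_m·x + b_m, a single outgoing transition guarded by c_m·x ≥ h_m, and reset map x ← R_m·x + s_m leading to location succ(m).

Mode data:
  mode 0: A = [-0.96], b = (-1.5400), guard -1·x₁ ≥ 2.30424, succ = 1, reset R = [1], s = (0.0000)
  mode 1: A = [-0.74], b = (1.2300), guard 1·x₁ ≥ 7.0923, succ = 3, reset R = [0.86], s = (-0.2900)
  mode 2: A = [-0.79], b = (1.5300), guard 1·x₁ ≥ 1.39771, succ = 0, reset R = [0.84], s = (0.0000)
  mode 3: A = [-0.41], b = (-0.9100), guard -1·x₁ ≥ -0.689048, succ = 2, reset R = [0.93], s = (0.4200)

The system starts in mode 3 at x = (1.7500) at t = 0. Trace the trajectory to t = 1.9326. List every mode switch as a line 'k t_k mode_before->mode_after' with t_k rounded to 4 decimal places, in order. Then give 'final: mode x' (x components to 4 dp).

Mode 3: guard c·x = -0.6890 hit at Δt = 0.7585 (t = 0.7585), x⁻ = (0.6890) → reset → x⁺ = (1.0608), jump to mode 2
Mode 2: guard c·x = 1.3977 hit at Δt = 0.6146 (t = 1.3731), x⁻ = (1.3977) → reset → x⁺ = (1.1741), jump to mode 0
Mode 0: flow for 0.5595 to horizon, guard not reached → x = (0.0195)

1 0.7585 3->2
2 1.3731 2->0
final: 0 0.0195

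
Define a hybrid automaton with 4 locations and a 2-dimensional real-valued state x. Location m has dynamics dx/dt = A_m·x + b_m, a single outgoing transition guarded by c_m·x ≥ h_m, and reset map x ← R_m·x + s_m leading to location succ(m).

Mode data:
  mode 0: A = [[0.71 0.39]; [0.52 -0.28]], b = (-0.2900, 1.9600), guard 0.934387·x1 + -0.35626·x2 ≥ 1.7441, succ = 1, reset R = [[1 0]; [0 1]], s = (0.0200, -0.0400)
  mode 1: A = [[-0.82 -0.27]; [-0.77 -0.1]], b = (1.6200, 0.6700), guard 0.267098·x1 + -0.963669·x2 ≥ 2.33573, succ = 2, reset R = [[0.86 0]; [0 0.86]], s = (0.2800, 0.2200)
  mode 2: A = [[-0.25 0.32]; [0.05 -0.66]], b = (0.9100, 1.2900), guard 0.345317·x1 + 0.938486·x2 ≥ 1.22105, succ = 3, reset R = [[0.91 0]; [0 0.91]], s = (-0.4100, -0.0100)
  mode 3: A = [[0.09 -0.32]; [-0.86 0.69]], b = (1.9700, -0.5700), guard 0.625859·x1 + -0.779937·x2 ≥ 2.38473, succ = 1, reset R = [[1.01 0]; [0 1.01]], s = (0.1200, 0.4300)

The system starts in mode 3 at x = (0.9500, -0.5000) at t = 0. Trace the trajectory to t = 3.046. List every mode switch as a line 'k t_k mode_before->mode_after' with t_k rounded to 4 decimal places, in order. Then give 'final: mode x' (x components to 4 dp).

1 0.4097 3->1
2 1.2353 1->2
3 2.2811 2->3
4 2.7180 3->1
final: 1 2.7684 -0.8685

Mode 3: guard c·x = 2.3847 hit at Δt = 0.4097 (t = 0.4097), x⁻ = (1.9344, -1.5054) → reset → x⁺ = (2.0737, -1.0904), jump to mode 1
Mode 1: guard c·x = 2.3357 hit at Δt = 0.8256 (t = 1.2353), x⁻ = (2.2647, -1.7961) → reset → x⁺ = (2.2277, -1.3246), jump to mode 2
Mode 2: guard c·x = 1.2210 hit at Δt = 1.0458 (t = 2.2811), x⁻ = (2.4556, 0.3975) → reset → x⁺ = (1.8246, 0.3518), jump to mode 3
Mode 3: guard c·x = 2.3847 hit at Δt = 0.4369 (t = 2.7180), x⁻ = (2.7995, -0.8112) → reset → x⁺ = (2.9475, -0.3893), jump to mode 1
Mode 1: flow for 0.3280 to horizon, guard not reached → x = (2.7684, -0.8685)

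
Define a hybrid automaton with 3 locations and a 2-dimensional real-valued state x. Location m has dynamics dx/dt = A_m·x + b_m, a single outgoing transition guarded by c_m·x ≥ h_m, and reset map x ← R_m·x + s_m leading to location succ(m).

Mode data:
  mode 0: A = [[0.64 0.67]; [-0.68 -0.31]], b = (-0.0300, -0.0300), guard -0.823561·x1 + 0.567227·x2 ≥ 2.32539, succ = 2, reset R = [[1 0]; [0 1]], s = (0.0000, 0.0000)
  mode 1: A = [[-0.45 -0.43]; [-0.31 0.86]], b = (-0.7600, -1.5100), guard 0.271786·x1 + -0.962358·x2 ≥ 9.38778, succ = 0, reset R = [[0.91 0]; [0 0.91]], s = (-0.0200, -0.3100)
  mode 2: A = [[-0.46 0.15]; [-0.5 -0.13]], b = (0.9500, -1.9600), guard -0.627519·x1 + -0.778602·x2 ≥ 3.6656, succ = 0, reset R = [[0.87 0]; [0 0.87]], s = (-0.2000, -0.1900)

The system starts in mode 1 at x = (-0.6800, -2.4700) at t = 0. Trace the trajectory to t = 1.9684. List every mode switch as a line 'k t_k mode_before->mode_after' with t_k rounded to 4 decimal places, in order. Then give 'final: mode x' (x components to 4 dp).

Mode 1: guard c·x = 9.3878 hit at Δt = 1.1427 (t = 1.1427), x⁻ = (1.0822, -9.4493) → reset → x⁺ = (0.9648, -8.9089), jump to mode 0
Mode 0: flow for 0.8257 to horizon, guard not reached → x = (-4.0975, -6.1367)

1 1.1427 1->0
final: 0 -4.0975 -6.1367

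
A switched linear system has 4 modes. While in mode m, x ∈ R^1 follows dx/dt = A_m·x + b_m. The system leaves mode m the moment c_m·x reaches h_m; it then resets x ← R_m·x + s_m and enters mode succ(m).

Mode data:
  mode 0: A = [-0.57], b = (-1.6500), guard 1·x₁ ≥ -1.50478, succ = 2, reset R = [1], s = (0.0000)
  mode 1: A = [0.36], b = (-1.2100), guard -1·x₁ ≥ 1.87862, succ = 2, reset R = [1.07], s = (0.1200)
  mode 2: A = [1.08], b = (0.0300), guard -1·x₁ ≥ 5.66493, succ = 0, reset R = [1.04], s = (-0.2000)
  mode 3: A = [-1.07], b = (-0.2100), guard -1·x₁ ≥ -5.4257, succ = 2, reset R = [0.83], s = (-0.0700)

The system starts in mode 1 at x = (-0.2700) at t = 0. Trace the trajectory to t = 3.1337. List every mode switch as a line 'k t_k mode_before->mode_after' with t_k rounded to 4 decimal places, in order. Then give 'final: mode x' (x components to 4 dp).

1 1.0187 1->2
2 2.0442 2->0
final: 0 -4.6127

Mode 1: guard c·x = 1.8786 hit at Δt = 1.0187 (t = 1.0187), x⁻ = (-1.8786) → reset → x⁺ = (-1.8901), jump to mode 2
Mode 2: guard c·x = 5.6649 hit at Δt = 1.0255 (t = 2.0442), x⁻ = (-5.6649) → reset → x⁺ = (-6.0915), jump to mode 0
Mode 0: flow for 1.0895 to horizon, guard not reached → x = (-4.6127)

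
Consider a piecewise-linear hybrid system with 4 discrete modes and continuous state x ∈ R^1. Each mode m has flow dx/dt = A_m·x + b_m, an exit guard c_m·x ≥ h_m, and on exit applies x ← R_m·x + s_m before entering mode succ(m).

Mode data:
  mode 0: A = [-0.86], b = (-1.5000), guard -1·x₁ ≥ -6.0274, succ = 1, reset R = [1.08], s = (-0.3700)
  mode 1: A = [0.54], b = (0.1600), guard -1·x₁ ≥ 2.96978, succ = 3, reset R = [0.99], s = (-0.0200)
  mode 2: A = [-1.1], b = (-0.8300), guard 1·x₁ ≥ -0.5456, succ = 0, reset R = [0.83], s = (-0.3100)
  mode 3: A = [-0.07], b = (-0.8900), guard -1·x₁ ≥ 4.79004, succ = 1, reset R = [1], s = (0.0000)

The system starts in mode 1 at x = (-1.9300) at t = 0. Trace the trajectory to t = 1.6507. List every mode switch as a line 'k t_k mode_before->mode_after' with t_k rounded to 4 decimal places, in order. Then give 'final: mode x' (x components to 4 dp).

Mode 1: guard c·x = 2.9698 hit at Δt = 0.9121 (t = 0.9121), x⁻ = (-2.9698) → reset → x⁺ = (-2.9601), jump to mode 3
Mode 3: flow for 0.7386 to horizon, guard not reached → x = (-3.4516)

1 0.9121 1->3
final: 3 -3.4516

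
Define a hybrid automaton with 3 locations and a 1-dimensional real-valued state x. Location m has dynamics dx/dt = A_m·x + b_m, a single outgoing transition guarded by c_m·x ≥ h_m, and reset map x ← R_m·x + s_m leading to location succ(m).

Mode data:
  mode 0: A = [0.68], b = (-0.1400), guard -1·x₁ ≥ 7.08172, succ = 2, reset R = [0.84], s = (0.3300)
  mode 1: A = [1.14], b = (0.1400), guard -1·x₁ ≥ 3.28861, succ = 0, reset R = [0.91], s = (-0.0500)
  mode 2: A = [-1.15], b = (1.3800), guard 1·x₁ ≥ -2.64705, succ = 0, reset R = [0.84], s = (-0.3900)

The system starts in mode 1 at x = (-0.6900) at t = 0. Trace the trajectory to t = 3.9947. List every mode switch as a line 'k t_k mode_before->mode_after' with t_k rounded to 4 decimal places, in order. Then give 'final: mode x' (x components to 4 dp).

Mode 1: guard c·x = 3.2886 hit at Δt = 1.5083 (t = 1.5083), x⁻ = (-3.2886) → reset → x⁺ = (-3.0426), jump to mode 0
Mode 0: guard c·x = 7.0817 hit at Δt = 1.1882 (t = 2.6965), x⁻ = (-7.0817) → reset → x⁺ = (-5.6186), jump to mode 2
Mode 2: guard c·x = -2.6471 hit at Δt = 0.4977 (t = 3.1942), x⁻ = (-2.6471) → reset → x⁺ = (-2.6135), jump to mode 0
Mode 0: flow for 0.8005 to horizon, guard not reached → x = (-4.6533)

1 1.5083 1->0
2 2.6965 0->2
3 3.1942 2->0
final: 0 -4.6533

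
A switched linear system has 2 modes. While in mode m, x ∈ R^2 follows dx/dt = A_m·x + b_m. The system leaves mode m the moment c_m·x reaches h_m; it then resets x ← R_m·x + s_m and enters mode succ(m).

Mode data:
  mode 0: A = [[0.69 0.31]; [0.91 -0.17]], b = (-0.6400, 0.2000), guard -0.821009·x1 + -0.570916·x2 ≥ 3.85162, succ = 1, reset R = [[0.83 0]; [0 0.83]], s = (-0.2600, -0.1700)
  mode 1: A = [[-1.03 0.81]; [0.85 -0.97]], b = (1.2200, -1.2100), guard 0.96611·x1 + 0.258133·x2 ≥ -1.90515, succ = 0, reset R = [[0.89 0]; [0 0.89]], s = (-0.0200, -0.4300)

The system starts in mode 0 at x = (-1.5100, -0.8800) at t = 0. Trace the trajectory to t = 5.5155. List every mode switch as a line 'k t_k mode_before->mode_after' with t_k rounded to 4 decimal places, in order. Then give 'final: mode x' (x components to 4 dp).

Mode 0: guard c·x = 3.8516 hit at Δt = 0.6717 (t = 0.6717), x⁻ = (-3.2968, -2.0054) → reset → x⁺ = (-2.9964, -1.8344), jump to mode 1
Mode 1: guard c·x = -1.9051 hit at Δt = 1.3686 (t = 2.0403), x⁻ = (-1.2973, -2.5250) → reset → x⁺ = (-1.1746, -2.6773), jump to mode 0
Mode 0: guard c·x = 3.8516 hit at Δt = 0.4824 (t = 2.5227), x⁻ = (-2.5104, -3.1363) → reset → x⁺ = (-2.3436, -2.7731), jump to mode 1
Mode 1: guard c·x = -1.9051 hit at Δt = 1.5783 (t = 4.1010), x⁻ = (-1.2637, -2.6508) → reset → x⁺ = (-1.1447, -2.7893), jump to mode 0
Mode 0: guard c·x = 3.8516 hit at Δt = 0.4732 (t = 4.5742), x⁻ = (-2.4561, -3.2144) → reset → x⁺ = (-2.2985, -2.8380), jump to mode 1
Mode 1: flow for 0.9413 to horizon, guard not reached → x = (-1.5430, -2.8342)

1 0.6717 0->1
2 2.0403 1->0
3 2.5227 0->1
4 4.1010 1->0
5 4.5742 0->1
final: 1 -1.5430 -2.8342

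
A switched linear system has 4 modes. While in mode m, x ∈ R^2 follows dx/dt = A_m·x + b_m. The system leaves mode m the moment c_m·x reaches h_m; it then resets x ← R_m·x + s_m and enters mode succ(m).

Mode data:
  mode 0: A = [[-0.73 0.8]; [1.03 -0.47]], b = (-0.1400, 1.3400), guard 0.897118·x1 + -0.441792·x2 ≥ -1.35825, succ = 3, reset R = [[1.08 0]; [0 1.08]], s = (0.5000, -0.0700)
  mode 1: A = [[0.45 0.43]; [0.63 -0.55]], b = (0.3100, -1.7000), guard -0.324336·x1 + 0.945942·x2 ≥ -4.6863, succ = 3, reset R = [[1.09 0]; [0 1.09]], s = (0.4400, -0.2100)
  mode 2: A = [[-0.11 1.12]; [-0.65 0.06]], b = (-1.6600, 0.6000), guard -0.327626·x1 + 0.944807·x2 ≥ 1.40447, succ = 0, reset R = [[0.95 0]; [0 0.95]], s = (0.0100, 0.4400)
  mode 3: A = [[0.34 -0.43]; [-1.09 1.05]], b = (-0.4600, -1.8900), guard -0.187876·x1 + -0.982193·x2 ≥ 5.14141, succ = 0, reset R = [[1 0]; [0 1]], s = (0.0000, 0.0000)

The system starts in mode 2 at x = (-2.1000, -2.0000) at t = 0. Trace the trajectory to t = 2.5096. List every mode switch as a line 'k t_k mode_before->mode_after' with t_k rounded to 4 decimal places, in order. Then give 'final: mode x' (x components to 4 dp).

Mode 2: guard c·x = 1.4045 hit at Δt = 0.7868 (t = 0.7868), x⁻ = (-4.0517, 0.0815) → reset → x⁺ = (-3.8391, 0.5175), jump to mode 0
Mode 0: guard c·x = -1.3582 hit at Δt = 1.3127 (t = 2.0995), x⁻ = (-2.0098, -1.0068) → reset → x⁺ = (-1.6706, -1.1574), jump to mode 3
Mode 3: flow for 0.4101 to horizon, guard not reached → x = (-1.8507, -1.7652)

1 0.7868 2->0
2 2.0995 0->3
final: 3 -1.8507 -1.7652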